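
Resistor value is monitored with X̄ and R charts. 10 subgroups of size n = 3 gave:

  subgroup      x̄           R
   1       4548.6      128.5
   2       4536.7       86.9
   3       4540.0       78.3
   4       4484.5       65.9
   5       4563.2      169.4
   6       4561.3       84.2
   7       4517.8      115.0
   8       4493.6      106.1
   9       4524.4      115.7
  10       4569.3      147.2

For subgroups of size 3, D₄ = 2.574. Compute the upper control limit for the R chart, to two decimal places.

R̄ = (128.5 + 86.9 + 78.3 + 65.9 + 169.4 + 84.2 + 115.0 + 106.1 + 115.7 + 147.2) / 10 = 1097.2000 / 10 = 109.7200
UCL_R = D₄·R̄ = 2.574 × 109.7200 = 282.4193

282.42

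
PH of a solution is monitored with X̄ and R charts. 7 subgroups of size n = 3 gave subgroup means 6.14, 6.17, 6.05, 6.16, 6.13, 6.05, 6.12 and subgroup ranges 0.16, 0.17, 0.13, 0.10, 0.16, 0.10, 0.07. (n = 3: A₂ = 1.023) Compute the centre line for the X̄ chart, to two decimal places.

6.12

X̄̄ = (6.14 + 6.17 + 6.05 + 6.16 + 6.13 + 6.05 + 6.12) / 7 = 42.8200 / 7 = 6.1171
CL = X̄̄ = 6.1171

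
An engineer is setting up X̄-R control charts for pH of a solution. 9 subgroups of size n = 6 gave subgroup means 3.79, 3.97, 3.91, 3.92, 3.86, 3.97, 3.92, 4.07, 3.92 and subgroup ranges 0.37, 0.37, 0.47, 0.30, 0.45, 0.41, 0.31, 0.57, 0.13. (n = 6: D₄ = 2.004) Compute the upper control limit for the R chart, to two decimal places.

0.75

R̄ = (0.37 + 0.37 + 0.47 + 0.30 + 0.45 + 0.41 + 0.31 + 0.57 + 0.13) / 9 = 3.3800 / 9 = 0.3756
UCL_R = D₄·R̄ = 2.004 × 0.3756 = 0.7526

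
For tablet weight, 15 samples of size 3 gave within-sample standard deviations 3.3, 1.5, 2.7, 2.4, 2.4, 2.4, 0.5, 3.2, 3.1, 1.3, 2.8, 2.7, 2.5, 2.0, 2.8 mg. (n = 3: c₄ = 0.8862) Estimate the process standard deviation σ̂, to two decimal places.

s̄ = (3.3 + 1.5 + 2.7 + 2.4 + 2.4 + 2.4 + 0.5 + 3.2 + 3.1 + 1.3 + 2.8 + 2.7 + 2.5 + 2.0 + 2.8) / 15 = 2.3733
σ̂ = s̄ / c₄ = 2.3733 / 0.8862 = 2.6781

2.68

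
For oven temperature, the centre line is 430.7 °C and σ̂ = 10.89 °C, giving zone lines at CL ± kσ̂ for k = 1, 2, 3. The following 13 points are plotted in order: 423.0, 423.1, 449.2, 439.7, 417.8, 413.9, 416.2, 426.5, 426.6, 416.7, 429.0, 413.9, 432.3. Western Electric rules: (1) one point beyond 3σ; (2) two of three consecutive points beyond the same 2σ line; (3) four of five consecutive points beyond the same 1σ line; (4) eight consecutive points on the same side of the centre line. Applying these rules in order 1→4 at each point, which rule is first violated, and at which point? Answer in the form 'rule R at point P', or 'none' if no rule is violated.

Zone of each point (C = within 1σ̂, B = 1σ̂–2σ̂, A = 2σ̂–3σ̂, * = beyond 3σ̂; sign = side of CL): 1:-C, 2:-C, 3:+B, 4:+C, 5:-B, 6:-B, 7:-B, 8:-C, 9:-C, 10:-B, 11:-C, 12:-B, 13:+C
Rule 4 (eight consecutive points on the same side of the centre line) is satisfied at point 12.

rule 4 at point 12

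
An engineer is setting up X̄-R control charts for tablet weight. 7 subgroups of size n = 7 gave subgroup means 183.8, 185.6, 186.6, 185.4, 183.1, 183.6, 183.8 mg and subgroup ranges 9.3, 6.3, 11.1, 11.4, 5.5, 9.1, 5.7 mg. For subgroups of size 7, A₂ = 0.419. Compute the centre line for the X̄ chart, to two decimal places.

X̄̄ = (183.8 + 185.6 + 186.6 + 185.4 + 183.1 + 183.6 + 183.8) / 7 = 1291.9000 / 7 = 184.5571
CL = X̄̄ = 184.5571

184.56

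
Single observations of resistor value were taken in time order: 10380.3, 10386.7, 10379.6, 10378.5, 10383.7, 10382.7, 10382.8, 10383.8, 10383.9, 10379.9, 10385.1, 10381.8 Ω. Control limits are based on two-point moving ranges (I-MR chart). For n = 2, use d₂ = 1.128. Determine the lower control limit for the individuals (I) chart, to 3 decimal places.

X̄ = (10380.3 + 10386.7 + 10379.6 + 10378.5 + 10383.7 + 10382.7 + 10382.8 + 10383.8 + 10383.9 + 10379.9 + 10385.1 + 10381.8) / 12 = 10382.4000
Moving ranges: 6.4, 7.1, 1.1, 5.2, 1.0, 0.1, 1.0, 0.1, 4.0, 5.2, 3.3; M̄R̄ = 34.5000 / 11 = 3.1364
LCL = X̄ − 3·M̄R̄/d₂ = 10382.4000 − 3 × 3.1364 / 1.128 = 10374.0586

10374.059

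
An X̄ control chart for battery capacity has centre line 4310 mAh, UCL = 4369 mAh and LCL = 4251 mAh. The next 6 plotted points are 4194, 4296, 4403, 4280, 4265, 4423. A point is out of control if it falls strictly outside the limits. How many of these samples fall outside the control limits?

3

Compare each point to [4251, 4369]: sample 1 = 4194 < LCL; sample 3 = 4403 > UCL; sample 6 = 4423 > UCL.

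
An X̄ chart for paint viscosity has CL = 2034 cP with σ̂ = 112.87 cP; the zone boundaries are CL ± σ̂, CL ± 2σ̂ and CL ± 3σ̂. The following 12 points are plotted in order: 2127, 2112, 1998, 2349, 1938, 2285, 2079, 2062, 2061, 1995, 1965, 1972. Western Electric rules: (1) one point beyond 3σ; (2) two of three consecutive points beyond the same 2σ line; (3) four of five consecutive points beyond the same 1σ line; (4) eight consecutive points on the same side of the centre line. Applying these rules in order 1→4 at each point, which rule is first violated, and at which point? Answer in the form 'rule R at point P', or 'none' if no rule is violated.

Zone of each point (C = within 1σ̂, B = 1σ̂–2σ̂, A = 2σ̂–3σ̂, * = beyond 3σ̂; sign = side of CL): 1:+C, 2:+C, 3:-C, 4:+A, 5:-C, 6:+A, 7:+C, 8:+C, 9:+C, 10:-C, 11:-C, 12:-C
Rule 2 (two of three consecutive points beyond the same 2σ limit) is satisfied at point 6.

rule 2 at point 6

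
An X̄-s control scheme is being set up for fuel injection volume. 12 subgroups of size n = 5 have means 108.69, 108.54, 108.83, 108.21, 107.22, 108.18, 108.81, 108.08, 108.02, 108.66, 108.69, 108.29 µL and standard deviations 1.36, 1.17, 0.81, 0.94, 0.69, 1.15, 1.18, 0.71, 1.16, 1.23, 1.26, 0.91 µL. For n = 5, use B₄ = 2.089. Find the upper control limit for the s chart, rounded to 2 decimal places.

s̄ = (1.36 + 1.17 + 0.81 + 0.94 + 0.69 + 1.15 + 1.18 + 0.71 + 1.16 + 1.23 + 1.26 + 0.91) / 12 = 1.0475
UCL_s = B₄·s̄ = 2.089 × 1.0475 = 2.1882

2.19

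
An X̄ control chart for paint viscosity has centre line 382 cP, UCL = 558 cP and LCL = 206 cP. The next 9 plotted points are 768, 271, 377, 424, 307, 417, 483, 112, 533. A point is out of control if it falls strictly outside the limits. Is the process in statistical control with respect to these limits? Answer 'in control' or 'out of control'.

Compare each point to [206, 558]: sample 1 = 768 > UCL; sample 8 = 112 < LCL.

out of control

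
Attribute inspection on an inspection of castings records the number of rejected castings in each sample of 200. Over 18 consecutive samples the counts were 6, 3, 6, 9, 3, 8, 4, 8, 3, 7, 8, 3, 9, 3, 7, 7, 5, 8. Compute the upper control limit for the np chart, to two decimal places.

13.15

p̄ = Σdᵢ / (k·n) = 107 / (18 × 200) = 0.02972
UCL = np̄ + 3·√(np̄(1−p̄)) = 5.9444 + 3 × √(5.9444×0.97028) = 5.9444 + 3 × 2.4016 = 13.1493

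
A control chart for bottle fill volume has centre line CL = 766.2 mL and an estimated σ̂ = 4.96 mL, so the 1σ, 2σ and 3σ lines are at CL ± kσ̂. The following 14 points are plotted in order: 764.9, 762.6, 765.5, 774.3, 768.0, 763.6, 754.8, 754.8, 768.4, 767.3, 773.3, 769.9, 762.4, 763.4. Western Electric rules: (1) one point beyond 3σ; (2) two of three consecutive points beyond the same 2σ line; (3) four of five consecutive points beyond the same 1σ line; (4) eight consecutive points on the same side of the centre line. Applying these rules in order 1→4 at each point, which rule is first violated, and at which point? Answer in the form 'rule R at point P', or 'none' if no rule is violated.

rule 2 at point 8

Zone of each point (C = within 1σ̂, B = 1σ̂–2σ̂, A = 2σ̂–3σ̂, * = beyond 3σ̂; sign = side of CL): 1:-C, 2:-C, 3:-C, 4:+B, 5:+C, 6:-C, 7:-A, 8:-A, 9:+C, 10:+C, 11:+B, 12:+C, 13:-C, 14:-C
Rule 2 (two of three consecutive points beyond the same 2σ limit) is satisfied at point 8.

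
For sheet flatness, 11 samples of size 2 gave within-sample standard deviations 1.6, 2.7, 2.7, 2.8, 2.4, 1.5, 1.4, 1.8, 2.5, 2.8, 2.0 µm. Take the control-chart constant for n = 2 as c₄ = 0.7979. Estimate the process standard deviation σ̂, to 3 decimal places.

2.757

s̄ = (1.6 + 2.7 + 2.7 + 2.8 + 2.4 + 1.5 + 1.4 + 1.8 + 2.5 + 2.8 + 2.0) / 11 = 2.2000
σ̂ = s̄ / c₄ = 2.2000 / 0.7979 = 2.7572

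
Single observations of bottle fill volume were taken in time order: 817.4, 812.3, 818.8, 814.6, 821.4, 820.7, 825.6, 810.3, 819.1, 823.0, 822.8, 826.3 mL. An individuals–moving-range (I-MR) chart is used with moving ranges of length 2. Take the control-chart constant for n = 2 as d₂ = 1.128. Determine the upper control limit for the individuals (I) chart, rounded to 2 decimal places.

833.84

X̄ = (817.4 + 812.3 + 818.8 + 814.6 + 821.4 + 820.7 + 825.6 + 810.3 + 819.1 + 823.0 + 822.8 + 826.3) / 12 = 819.3583
Moving ranges: 5.1, 6.5, 4.2, 6.8, 0.7, 4.9, 15.3, 8.8, 3.9, 0.2, 3.5; M̄R̄ = 59.9000 / 11 = 5.4455
UCL = X̄ + 3·M̄R̄/d₂ = 819.3583 + 3 × 5.4455 / 1.128 = 833.8409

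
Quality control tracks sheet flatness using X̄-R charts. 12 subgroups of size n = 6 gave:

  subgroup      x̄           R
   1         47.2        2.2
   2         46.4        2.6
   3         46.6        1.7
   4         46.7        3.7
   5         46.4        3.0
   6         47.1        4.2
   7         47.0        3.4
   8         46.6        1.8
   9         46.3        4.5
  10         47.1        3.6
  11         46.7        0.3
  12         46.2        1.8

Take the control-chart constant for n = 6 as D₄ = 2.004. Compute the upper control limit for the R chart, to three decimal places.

5.478

R̄ = (2.2 + 2.6 + 1.7 + 3.7 + 3.0 + 4.2 + 3.4 + 1.8 + 4.5 + 3.6 + 0.3 + 1.8) / 12 = 32.8000 / 12 = 2.7333
UCL_R = D₄·R̄ = 2.004 × 2.7333 = 5.4776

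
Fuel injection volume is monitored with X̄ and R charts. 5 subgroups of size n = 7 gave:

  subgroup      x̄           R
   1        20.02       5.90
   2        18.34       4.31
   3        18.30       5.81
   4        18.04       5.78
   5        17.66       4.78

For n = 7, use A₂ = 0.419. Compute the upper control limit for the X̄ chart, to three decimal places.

20.699

X̄̄ = (20.02 + 18.34 + 18.30 + 18.04 + 17.66) / 5 = 92.3600 / 5 = 18.4720
R̄ = (5.90 + 4.31 + 5.81 + 5.78 + 4.78) / 5 = 26.5800 / 5 = 5.3160
UCL = X̄̄ + A₂·R̄ = 18.4720 + 0.419 × 5.3160 = 20.6994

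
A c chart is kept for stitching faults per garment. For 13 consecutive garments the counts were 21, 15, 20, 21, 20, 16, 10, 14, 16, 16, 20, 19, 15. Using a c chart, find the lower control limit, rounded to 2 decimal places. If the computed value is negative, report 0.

c̄ = (21 + 15 + 20 + 21 + 20 + 16 + 10 + 14 + 16 + 16 + 20 + 19 + 15) / 13 = 223 / 13 = 17.1538
LCL = c̄ − 3√c̄ = 17.1538 − 3 × 4.1417 = 4.7287

4.73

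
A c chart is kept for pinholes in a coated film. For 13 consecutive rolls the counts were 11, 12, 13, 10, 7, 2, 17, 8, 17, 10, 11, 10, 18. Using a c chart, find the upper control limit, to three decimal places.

c̄ = (11 + 12 + 13 + 10 + 7 + 2 + 17 + 8 + 17 + 10 + 11 + 10 + 18) / 13 = 146 / 13 = 11.2308
UCL = c̄ + 3√c̄ = 11.2308 + 3 × √11.2308 = 11.2308 + 3 × 3.3512 = 21.2845

21.284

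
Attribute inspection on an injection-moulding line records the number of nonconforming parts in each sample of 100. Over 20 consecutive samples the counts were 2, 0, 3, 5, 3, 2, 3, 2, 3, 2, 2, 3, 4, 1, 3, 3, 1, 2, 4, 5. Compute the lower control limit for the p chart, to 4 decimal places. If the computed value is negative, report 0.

0.0000

p̄ = Σdᵢ / (k·n) = 53 / (20 × 100) = 0.02650
LCL = p̄ − 3·√(p̄(1−p̄)/n) = 0.02650 − 3 × 0.01606 = -0.02169 → 0 (negative, so LCL = 0)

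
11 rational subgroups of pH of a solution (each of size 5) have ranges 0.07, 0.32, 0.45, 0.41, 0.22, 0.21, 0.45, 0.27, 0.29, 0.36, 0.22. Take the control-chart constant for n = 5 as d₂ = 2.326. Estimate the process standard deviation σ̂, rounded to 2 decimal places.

R̄ = (0.07 + 0.32 + 0.45 + 0.41 + 0.22 + 0.21 + 0.45 + 0.27 + 0.29 + 0.36 + 0.22) / 11 = 0.2973
σ̂ = R̄ / d₂ = 0.2973 / 2.326 = 0.1278

0.13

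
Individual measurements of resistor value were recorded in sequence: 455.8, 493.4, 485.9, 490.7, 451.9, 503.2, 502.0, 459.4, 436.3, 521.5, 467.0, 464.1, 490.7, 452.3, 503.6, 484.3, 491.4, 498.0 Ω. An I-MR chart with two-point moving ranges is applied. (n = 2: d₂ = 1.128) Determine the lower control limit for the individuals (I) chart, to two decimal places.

402.60

X̄ = (455.8 + 493.4 + 485.9 + 490.7 + 451.9 + 503.2 + 502.0 + 459.4 + 436.3 + 521.5 + 467.0 + 464.1 + 490.7 + 452.3 + 503.6 + 484.3 + 491.4 + 498.0) / 18 = 480.6389
Moving ranges: 37.6, 7.5, 4.8, 38.8, 51.3, 1.2, 42.6, 23.1, 85.2, 54.5, 2.9, 26.6, 38.4, 51.3, 19.3, 7.1, 6.6; M̄R̄ = 498.8000 / 17 = 29.3412
LCL = X̄ − 3·M̄R̄/d₂ = 480.6389 − 3 × 29.3412 / 1.128 = 402.6038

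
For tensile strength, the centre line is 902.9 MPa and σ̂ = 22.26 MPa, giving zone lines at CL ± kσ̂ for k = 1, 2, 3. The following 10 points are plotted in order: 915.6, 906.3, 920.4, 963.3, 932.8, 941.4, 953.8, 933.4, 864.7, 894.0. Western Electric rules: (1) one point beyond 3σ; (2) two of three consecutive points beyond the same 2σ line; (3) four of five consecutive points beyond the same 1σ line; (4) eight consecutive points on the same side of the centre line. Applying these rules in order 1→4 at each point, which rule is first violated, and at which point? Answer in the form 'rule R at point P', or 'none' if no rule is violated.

rule 3 at point 7

Zone of each point (C = within 1σ̂, B = 1σ̂–2σ̂, A = 2σ̂–3σ̂, * = beyond 3σ̂; sign = side of CL): 1:+C, 2:+C, 3:+C, 4:+A, 5:+B, 6:+B, 7:+A, 8:+B, 9:-B, 10:-C
Rule 3 (four of five consecutive points beyond the same 1σ limit) is satisfied at point 7.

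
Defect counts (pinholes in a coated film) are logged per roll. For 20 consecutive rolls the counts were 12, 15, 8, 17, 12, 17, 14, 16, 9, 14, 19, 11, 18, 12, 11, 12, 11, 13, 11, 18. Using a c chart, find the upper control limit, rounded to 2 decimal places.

c̄ = (12 + 15 + 8 + 17 + 12 + 17 + 14 + 16 + 9 + 14 + 19 + 11 + 18 + 12 + 11 + 12 + 11 + 13 + 11 + 18) / 20 = 270 / 20 = 13.5000
UCL = c̄ + 3√c̄ = 13.5000 + 3 × √13.5000 = 13.5000 + 3 × 3.6742 = 24.5227

24.52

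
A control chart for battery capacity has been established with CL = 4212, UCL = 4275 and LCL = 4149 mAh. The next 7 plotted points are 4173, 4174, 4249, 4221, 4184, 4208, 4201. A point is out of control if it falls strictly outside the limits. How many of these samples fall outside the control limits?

0

All 7 points lie within [4149, 4275].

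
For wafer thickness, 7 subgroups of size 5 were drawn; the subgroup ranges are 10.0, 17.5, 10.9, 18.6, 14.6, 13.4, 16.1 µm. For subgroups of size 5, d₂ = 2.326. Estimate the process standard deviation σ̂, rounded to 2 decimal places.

6.21

R̄ = (10.0 + 17.5 + 10.9 + 18.6 + 14.6 + 13.4 + 16.1) / 7 = 14.4429
σ̂ = R̄ / d₂ = 14.4429 / 2.326 = 6.2093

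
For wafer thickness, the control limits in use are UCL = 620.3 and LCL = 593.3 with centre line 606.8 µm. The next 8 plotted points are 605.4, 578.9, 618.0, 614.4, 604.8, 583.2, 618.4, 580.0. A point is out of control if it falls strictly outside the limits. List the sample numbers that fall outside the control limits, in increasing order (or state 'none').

2, 6, 8

Compare each point to [593.3, 620.3]: sample 2 = 578.9 < LCL; sample 6 = 583.2 < LCL; sample 8 = 580.0 < LCL.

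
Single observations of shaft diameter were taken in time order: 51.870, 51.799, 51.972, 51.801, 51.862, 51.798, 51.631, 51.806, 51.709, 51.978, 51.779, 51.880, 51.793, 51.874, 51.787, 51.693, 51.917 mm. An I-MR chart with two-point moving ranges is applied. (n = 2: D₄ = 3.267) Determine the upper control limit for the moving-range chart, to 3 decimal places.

0.433

Moving ranges: 0.071, 0.173, 0.171, 0.061, 0.064, 0.167, 0.175, 0.097, 0.269, 0.199, 0.101, 0.087, 0.081, 0.087, 0.094, 0.224; M̄R̄ = 2.1210 / 16 = 0.1326
UCL_MR = D₄·M̄R̄ = 3.267 × 0.1326 = 0.4331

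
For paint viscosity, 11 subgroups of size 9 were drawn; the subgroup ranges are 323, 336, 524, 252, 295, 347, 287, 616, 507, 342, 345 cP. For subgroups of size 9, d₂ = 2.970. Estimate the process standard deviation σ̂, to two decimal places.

127.76

R̄ = (323 + 336 + 524 + 252 + 295 + 347 + 287 + 616 + 507 + 342 + 345) / 11 = 379.4545
σ̂ = R̄ / d₂ = 379.4545 / 2.970 = 127.7625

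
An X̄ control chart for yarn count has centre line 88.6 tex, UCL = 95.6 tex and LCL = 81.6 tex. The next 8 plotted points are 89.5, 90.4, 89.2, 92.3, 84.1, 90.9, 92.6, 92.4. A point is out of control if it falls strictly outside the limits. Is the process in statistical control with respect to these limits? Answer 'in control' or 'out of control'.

All 8 points lie within [81.6, 95.6].

in control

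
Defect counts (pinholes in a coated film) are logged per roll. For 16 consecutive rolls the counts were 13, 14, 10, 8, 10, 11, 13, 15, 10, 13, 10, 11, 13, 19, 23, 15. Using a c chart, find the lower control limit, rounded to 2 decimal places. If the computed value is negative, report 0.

c̄ = (13 + 14 + 10 + 8 + 10 + 11 + 13 + 15 + 10 + 13 + 10 + 11 + 13 + 19 + 23 + 15) / 16 = 208 / 16 = 13.0000
LCL = c̄ − 3√c̄ = 13.0000 − 3 × 3.6056 = 2.1833

2.18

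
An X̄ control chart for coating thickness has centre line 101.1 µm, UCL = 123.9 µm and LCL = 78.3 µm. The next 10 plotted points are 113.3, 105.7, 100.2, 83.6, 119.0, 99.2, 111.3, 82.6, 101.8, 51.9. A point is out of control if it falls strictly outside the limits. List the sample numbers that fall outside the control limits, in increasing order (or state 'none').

10

Compare each point to [78.3, 123.9]: sample 10 = 51.9 < LCL.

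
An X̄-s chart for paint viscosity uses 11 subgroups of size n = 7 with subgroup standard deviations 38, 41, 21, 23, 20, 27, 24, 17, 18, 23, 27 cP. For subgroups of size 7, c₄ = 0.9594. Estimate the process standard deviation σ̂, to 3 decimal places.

s̄ = (38 + 41 + 21 + 23 + 20 + 27 + 24 + 17 + 18 + 23 + 27) / 11 = 25.3636
σ̂ = s̄ / c₄ = 25.3636 / 0.9594 = 26.4370

26.437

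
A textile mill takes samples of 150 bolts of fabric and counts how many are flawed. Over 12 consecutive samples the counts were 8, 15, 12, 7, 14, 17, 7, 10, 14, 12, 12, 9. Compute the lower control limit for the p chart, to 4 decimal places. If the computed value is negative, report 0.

p̄ = Σdᵢ / (k·n) = 137 / (12 × 150) = 0.07611
LCL = p̄ − 3·√(p̄(1−p̄)/n) = 0.07611 − 3 × 0.02165 = 0.01116

0.0112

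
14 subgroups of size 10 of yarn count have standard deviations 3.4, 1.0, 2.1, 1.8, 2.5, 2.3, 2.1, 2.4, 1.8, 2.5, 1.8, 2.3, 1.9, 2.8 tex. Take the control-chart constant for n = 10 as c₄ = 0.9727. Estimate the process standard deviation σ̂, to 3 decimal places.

2.254

s̄ = (3.4 + 1.0 + 2.1 + 1.8 + 2.5 + 2.3 + 2.1 + 2.4 + 1.8 + 2.5 + 1.8 + 2.3 + 1.9 + 2.8) / 14 = 2.1929
σ̂ = s̄ / c₄ = 2.1929 / 0.9727 = 2.2544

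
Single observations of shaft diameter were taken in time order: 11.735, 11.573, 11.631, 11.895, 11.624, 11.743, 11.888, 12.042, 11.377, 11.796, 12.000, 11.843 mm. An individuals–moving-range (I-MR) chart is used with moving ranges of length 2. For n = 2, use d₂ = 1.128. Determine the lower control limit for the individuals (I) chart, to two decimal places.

X̄ = (11.735 + 11.573 + 11.631 + 11.895 + 11.624 + 11.743 + 11.888 + 12.042 + 11.377 + 11.796 + 12.000 + 11.843) / 12 = 11.7622
Moving ranges: 0.162, 0.058, 0.264, 0.271, 0.119, 0.145, 0.154, 0.665, 0.419, 0.204, 0.157; M̄R̄ = 2.6180 / 11 = 0.2380
LCL = X̄ − 3·M̄R̄/d₂ = 11.7622 − 3 × 0.2380 / 1.128 = 11.1293

11.13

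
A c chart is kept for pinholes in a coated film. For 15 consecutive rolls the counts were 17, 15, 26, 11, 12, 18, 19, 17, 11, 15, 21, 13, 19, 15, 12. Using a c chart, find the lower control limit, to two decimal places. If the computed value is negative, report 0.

c̄ = (17 + 15 + 26 + 11 + 12 + 18 + 19 + 17 + 11 + 15 + 21 + 13 + 19 + 15 + 12) / 15 = 241 / 15 = 16.0667
LCL = c̄ − 3√c̄ = 16.0667 − 3 × 4.0083 = 4.0417

4.04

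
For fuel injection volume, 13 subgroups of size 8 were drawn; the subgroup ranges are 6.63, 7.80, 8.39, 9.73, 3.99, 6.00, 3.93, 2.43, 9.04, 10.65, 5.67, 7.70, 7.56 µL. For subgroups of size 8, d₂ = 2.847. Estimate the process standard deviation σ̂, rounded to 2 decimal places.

R̄ = (6.63 + 7.80 + 8.39 + 9.73 + 3.99 + 6.00 + 3.93 + 2.43 + 9.04 + 10.65 + 5.67 + 7.70 + 7.56) / 13 = 6.8862
σ̂ = R̄ / d₂ = 6.8862 / 2.847 = 2.4187

2.42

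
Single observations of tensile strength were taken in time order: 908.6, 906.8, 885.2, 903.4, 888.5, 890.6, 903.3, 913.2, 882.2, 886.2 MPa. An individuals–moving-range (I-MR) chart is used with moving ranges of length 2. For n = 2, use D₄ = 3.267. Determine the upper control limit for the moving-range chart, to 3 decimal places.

Moving ranges: 1.8, 21.6, 18.2, 14.9, 2.1, 12.7, 9.9, 31.0, 4.0; M̄R̄ = 116.2000 / 9 = 12.9111
UCL_MR = D₄·M̄R̄ = 3.267 × 12.9111 = 42.1806

42.181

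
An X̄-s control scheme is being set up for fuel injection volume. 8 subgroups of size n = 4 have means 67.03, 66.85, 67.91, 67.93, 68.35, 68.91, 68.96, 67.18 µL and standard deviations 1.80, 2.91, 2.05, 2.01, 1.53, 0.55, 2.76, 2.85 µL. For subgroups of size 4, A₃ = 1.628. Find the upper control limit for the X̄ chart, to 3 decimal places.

X̄̄ = (67.03 + 66.85 + 67.91 + 67.93 + 68.35 + 68.91 + 68.96 + 67.18) / 8 = 67.8900
s̄ = (1.80 + 2.91 + 2.05 + 2.01 + 1.53 + 0.55 + 2.76 + 2.85) / 8 = 2.0575
UCL = X̄̄ + A₃·s̄ = 67.8900 + 1.628 × 2.0575 = 71.2396

71.240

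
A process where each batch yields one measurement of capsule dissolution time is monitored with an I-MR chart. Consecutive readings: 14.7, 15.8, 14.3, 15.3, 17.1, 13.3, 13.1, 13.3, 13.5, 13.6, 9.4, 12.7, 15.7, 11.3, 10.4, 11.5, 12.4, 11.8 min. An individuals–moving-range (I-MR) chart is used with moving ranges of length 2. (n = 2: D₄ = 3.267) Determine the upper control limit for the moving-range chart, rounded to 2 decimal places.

5.44

Moving ranges: 1.1, 1.5, 1.0, 1.8, 3.8, 0.2, 0.2, 0.2, 0.1, 4.2, 3.3, 3.0, 4.4, 0.9, 1.1, 0.9, 0.6; M̄R̄ = 28.3000 / 17 = 1.6647
UCL_MR = D₄·M̄R̄ = 3.267 × 1.6647 = 5.4386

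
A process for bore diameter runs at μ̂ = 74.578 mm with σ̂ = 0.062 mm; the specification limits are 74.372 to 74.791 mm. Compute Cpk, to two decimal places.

1.11

Cpu = (USL − μ̂) / (3σ̂) = (74.791 − 74.578) / (3 × 0.062) = 1.1452; Cpl = (μ̂ − LSL) / (3σ̂) = (74.578 − 74.372) / (3 × 0.062) = 1.1075; Cpk = min(Cpu, Cpl) = 1.1075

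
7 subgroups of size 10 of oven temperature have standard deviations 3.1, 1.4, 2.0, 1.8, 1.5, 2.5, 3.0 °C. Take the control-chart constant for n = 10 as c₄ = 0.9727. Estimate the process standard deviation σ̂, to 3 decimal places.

2.247

s̄ = (3.1 + 1.4 + 2.0 + 1.8 + 1.5 + 2.5 + 3.0) / 7 = 2.1857
σ̂ = s̄ / c₄ = 2.1857 / 0.9727 = 2.2471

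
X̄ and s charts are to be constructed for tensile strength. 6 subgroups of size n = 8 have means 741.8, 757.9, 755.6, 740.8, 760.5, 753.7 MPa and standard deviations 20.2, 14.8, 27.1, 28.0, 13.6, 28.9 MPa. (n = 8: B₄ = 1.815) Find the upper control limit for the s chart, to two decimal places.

40.11

s̄ = (20.2 + 14.8 + 27.1 + 28.0 + 13.6 + 28.9) / 6 = 22.1000
UCL_s = B₄·s̄ = 1.815 × 22.1000 = 40.1115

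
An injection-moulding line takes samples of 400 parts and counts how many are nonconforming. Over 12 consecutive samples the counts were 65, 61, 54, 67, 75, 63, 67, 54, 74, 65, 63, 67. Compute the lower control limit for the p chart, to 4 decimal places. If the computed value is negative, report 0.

0.1063

p̄ = Σdᵢ / (k·n) = 775 / (12 × 400) = 0.16146
LCL = p̄ − 3·√(p̄(1−p̄)/n) = 0.16146 − 3 × 0.01840 = 0.10627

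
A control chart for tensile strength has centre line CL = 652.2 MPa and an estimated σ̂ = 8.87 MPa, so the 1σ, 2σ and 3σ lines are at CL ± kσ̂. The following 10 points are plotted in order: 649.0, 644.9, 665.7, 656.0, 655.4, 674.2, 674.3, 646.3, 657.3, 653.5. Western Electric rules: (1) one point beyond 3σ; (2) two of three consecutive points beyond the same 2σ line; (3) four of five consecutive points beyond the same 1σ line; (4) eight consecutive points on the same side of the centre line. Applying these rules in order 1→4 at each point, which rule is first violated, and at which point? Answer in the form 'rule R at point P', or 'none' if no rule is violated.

rule 2 at point 7

Zone of each point (C = within 1σ̂, B = 1σ̂–2σ̂, A = 2σ̂–3σ̂, * = beyond 3σ̂; sign = side of CL): 1:-C, 2:-C, 3:+B, 4:+C, 5:+C, 6:+A, 7:+A, 8:-C, 9:+C, 10:+C
Rule 2 (two of three consecutive points beyond the same 2σ limit) is satisfied at point 7.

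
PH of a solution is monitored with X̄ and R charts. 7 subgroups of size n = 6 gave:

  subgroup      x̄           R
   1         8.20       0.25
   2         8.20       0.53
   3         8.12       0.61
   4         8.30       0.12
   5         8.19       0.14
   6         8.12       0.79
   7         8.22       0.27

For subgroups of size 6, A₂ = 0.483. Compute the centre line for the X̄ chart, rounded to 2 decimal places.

X̄̄ = (8.20 + 8.20 + 8.12 + 8.30 + 8.19 + 8.12 + 8.22) / 7 = 57.3500 / 7 = 8.1929
CL = X̄̄ = 8.1929

8.19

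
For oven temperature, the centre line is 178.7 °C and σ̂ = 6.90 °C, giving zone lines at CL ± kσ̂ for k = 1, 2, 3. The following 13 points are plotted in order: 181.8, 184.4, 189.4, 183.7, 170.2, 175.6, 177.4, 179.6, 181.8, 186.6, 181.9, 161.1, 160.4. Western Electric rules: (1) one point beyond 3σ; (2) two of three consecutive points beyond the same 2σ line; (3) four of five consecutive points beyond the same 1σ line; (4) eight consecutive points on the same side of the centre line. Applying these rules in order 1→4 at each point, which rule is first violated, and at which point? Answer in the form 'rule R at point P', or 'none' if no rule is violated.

rule 2 at point 13

Zone of each point (C = within 1σ̂, B = 1σ̂–2σ̂, A = 2σ̂–3σ̂, * = beyond 3σ̂; sign = side of CL): 1:+C, 2:+C, 3:+B, 4:+C, 5:-B, 6:-C, 7:-C, 8:+C, 9:+C, 10:+B, 11:+C, 12:-A, 13:-A
Rule 2 (two of three consecutive points beyond the same 2σ limit) is satisfied at point 13.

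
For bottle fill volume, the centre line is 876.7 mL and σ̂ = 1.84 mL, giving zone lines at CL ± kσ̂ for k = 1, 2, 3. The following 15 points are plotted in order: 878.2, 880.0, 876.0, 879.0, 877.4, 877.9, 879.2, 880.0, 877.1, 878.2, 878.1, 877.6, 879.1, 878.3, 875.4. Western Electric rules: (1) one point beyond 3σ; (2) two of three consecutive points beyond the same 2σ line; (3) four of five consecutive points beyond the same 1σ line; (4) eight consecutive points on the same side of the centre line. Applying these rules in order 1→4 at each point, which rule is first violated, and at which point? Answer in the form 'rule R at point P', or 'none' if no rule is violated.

rule 4 at point 11

Zone of each point (C = within 1σ̂, B = 1σ̂–2σ̂, A = 2σ̂–3σ̂, * = beyond 3σ̂; sign = side of CL): 1:+C, 2:+B, 3:-C, 4:+B, 5:+C, 6:+C, 7:+B, 8:+B, 9:+C, 10:+C, 11:+C, 12:+C, 13:+B, 14:+C, 15:-C
Rule 4 (eight consecutive points on the same side of the centre line) is satisfied at point 11.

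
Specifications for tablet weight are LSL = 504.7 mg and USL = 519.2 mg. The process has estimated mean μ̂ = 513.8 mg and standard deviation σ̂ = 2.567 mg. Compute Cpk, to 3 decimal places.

0.701

Cpu = (USL − μ̂) / (3σ̂) = (519.2 − 513.8) / (3 × 2.567) = 0.7012; Cpl = (μ̂ − LSL) / (3σ̂) = (513.8 − 504.7) / (3 × 2.567) = 1.1817; Cpk = min(Cpu, Cpl) = 0.7012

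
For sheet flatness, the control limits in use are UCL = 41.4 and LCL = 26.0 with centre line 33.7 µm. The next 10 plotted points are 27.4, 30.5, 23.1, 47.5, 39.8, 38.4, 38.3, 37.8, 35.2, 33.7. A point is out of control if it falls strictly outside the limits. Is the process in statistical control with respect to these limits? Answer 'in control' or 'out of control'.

out of control

Compare each point to [26.0, 41.4]: sample 3 = 23.1 < LCL; sample 4 = 47.5 > UCL.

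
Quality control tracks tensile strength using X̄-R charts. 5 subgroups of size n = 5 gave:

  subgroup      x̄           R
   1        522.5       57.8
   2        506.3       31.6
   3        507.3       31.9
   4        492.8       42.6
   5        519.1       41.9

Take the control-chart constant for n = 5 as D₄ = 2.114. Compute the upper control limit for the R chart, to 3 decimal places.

R̄ = (57.8 + 31.6 + 31.9 + 42.6 + 41.9) / 5 = 205.8000 / 5 = 41.1600
UCL_R = D₄·R̄ = 2.114 × 41.1600 = 87.0122

87.012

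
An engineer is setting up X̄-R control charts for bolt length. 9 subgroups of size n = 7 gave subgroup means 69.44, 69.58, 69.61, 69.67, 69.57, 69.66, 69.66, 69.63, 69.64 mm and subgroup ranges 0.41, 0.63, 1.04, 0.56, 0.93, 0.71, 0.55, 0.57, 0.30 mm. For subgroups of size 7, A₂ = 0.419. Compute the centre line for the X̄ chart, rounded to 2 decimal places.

X̄̄ = (69.44 + 69.58 + 69.61 + 69.67 + 69.57 + 69.66 + 69.66 + 69.63 + 69.64) / 9 = 626.4600 / 9 = 69.6067
CL = X̄̄ = 69.6067

69.61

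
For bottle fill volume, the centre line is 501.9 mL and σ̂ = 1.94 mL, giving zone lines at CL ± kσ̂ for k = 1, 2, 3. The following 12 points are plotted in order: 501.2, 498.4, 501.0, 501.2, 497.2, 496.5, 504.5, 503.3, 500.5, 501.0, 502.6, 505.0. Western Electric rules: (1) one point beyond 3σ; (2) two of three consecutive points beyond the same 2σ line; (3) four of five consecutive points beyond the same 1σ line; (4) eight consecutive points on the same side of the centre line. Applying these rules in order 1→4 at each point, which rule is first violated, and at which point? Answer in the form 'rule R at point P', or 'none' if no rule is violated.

rule 2 at point 6

Zone of each point (C = within 1σ̂, B = 1σ̂–2σ̂, A = 2σ̂–3σ̂, * = beyond 3σ̂; sign = side of CL): 1:-C, 2:-B, 3:-C, 4:-C, 5:-A, 6:-A, 7:+B, 8:+C, 9:-C, 10:-C, 11:+C, 12:+B
Rule 2 (two of three consecutive points beyond the same 2σ limit) is satisfied at point 6.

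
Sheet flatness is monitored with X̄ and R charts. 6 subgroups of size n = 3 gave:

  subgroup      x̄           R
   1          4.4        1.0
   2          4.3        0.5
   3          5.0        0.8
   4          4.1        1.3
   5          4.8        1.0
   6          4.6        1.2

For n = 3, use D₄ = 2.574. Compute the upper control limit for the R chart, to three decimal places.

2.488

R̄ = (1.0 + 0.5 + 0.8 + 1.3 + 1.0 + 1.2) / 6 = 5.8000 / 6 = 0.9667
UCL_R = D₄·R̄ = 2.574 × 0.9667 = 2.4882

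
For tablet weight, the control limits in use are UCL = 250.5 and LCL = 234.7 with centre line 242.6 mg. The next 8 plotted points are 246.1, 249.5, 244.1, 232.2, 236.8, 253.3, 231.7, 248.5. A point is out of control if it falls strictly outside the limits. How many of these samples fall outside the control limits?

Compare each point to [234.7, 250.5]: sample 4 = 232.2 < LCL; sample 6 = 253.3 > UCL; sample 7 = 231.7 < LCL.

3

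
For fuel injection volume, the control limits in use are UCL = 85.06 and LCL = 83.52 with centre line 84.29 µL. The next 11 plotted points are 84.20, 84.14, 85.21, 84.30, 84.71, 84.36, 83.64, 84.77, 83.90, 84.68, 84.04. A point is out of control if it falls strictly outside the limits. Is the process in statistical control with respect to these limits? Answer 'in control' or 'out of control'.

out of control

Compare each point to [83.52, 85.06]: sample 3 = 85.21 > UCL.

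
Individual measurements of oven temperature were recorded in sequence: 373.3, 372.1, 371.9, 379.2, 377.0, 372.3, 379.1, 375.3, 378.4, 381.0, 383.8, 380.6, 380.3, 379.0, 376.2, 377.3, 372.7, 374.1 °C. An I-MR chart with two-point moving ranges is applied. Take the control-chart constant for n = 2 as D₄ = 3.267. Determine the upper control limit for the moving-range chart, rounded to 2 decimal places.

9.49

Moving ranges: 1.2, 0.2, 7.3, 2.2, 4.7, 6.8, 3.8, 3.1, 2.6, 2.8, 3.2, 0.3, 1.3, 2.8, 1.1, 4.6, 1.4; M̄R̄ = 49.4000 / 17 = 2.9059
UCL_MR = D₄·M̄R̄ = 3.267 × 2.9059 = 9.4935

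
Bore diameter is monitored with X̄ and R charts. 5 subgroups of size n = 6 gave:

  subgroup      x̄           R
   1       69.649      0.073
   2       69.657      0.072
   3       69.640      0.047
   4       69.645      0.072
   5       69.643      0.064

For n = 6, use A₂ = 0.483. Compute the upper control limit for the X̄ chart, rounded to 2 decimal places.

X̄̄ = (69.649 + 69.657 + 69.640 + 69.645 + 69.643) / 5 = 348.2340 / 5 = 69.6468
R̄ = (0.073 + 0.072 + 0.047 + 0.072 + 0.064) / 5 = 0.3280 / 5 = 0.0656
UCL = X̄̄ + A₂·R̄ = 69.6468 + 0.483 × 0.0656 = 69.6785

69.68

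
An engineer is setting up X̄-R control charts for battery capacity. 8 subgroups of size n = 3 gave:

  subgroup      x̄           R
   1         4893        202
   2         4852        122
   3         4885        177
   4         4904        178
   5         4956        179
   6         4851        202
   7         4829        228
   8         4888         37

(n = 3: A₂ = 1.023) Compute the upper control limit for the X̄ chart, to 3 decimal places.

5051.684

X̄̄ = (4893 + 4852 + 4885 + 4904 + 4956 + 4851 + 4829 + 4888) / 8 = 39058.0000 / 8 = 4882.2500
R̄ = (202 + 122 + 177 + 178 + 179 + 202 + 228 + 37) / 8 = 1325.0000 / 8 = 165.6250
UCL = X̄̄ + A₂·R̄ = 4882.2500 + 1.023 × 165.6250 = 5051.6844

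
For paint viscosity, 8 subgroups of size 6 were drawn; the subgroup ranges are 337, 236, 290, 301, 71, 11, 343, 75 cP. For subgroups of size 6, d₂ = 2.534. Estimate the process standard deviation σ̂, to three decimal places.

R̄ = (337 + 236 + 290 + 301 + 71 + 11 + 343 + 75) / 8 = 208.0000
σ̂ = R̄ / d₂ = 208.0000 / 2.534 = 82.0837

82.084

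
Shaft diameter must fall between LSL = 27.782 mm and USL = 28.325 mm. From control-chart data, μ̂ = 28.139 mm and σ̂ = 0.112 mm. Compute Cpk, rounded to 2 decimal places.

0.55

Cpu = (USL − μ̂) / (3σ̂) = (28.325 − 28.139) / (3 × 0.112) = 0.5536; Cpl = (μ̂ − LSL) / (3σ̂) = (28.139 − 27.782) / (3 × 0.112) = 1.0625; Cpk = min(Cpu, Cpl) = 0.5536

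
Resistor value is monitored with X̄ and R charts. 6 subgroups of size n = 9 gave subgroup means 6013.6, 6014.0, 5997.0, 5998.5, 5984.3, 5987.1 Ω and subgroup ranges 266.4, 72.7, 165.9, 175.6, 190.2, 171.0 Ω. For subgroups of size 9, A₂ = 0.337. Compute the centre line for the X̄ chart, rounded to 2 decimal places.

X̄̄ = (6013.6 + 6014.0 + 5997.0 + 5998.5 + 5984.3 + 5987.1) / 6 = 35994.5000 / 6 = 5999.0833
CL = X̄̄ = 5999.0833

5999.08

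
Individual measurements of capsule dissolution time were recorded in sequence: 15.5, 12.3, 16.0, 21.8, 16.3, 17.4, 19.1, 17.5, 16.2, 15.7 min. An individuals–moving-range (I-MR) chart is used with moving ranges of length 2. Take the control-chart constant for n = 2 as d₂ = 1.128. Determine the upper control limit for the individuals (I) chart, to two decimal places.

X̄ = (15.5 + 12.3 + 16.0 + 21.8 + 16.3 + 17.4 + 19.1 + 17.5 + 16.2 + 15.7) / 10 = 16.7800
Moving ranges: 3.2, 3.7, 5.8, 5.5, 1.1, 1.7, 1.6, 1.3, 0.5; M̄R̄ = 24.4000 / 9 = 2.7111
UCL = X̄ + 3·M̄R̄/d₂ = 16.7800 + 3 × 2.7111 / 1.128 = 23.9904

23.99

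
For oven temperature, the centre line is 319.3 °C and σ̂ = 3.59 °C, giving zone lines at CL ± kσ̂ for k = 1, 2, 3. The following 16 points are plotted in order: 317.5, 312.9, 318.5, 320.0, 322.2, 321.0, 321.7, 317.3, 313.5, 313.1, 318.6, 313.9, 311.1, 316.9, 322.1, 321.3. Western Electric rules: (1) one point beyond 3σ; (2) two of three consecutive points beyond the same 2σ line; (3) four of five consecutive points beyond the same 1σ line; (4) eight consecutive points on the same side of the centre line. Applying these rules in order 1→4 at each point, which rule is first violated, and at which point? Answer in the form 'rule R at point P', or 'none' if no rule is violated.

rule 3 at point 13

Zone of each point (C = within 1σ̂, B = 1σ̂–2σ̂, A = 2σ̂–3σ̂, * = beyond 3σ̂; sign = side of CL): 1:-C, 2:-B, 3:-C, 4:+C, 5:+C, 6:+C, 7:+C, 8:-C, 9:-B, 10:-B, 11:-C, 12:-B, 13:-A, 14:-C, 15:+C, 16:+C
Rule 3 (four of five consecutive points beyond the same 1σ limit) is satisfied at point 13.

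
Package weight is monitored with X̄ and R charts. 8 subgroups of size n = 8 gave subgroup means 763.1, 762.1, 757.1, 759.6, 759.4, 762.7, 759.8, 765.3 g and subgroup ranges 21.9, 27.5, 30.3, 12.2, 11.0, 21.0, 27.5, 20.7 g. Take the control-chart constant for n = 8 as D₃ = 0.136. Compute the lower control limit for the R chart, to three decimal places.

2.926

R̄ = (21.9 + 27.5 + 30.3 + 12.2 + 11.0 + 21.0 + 27.5 + 20.7) / 8 = 172.1000 / 8 = 21.5125
LCL_R = D₃·R̄ = 0.136 × 21.5125 = 2.9257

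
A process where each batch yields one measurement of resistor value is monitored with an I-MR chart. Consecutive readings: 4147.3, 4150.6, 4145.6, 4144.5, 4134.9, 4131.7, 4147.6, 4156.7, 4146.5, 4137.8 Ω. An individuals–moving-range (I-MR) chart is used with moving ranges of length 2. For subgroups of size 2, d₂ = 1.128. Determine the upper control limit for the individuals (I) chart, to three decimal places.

X̄ = (4147.3 + 4150.6 + 4145.6 + 4144.5 + 4134.9 + 4131.7 + 4147.6 + 4156.7 + 4146.5 + 4137.8) / 10 = 4144.3200
Moving ranges: 3.3, 5.0, 1.1, 9.6, 3.2, 15.9, 9.1, 10.2, 8.7; M̄R̄ = 66.1000 / 9 = 7.3444
UCL = X̄ + 3·M̄R̄/d₂ = 4144.3200 + 3 × 7.3444 / 1.128 = 4163.8531

4163.853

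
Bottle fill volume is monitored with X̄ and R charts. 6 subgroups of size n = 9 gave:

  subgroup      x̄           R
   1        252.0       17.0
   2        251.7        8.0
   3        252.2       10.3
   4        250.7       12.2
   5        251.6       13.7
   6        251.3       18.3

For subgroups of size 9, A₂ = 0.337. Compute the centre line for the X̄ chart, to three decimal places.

X̄̄ = (252.0 + 251.7 + 252.2 + 250.7 + 251.6 + 251.3) / 6 = 1509.5000 / 6 = 251.5833
CL = X̄̄ = 251.5833

251.583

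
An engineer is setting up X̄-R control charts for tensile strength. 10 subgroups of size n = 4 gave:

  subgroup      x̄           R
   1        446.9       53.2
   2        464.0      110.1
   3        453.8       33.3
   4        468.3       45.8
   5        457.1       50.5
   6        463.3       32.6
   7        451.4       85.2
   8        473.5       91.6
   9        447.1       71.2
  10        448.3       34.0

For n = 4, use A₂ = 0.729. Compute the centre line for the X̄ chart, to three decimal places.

457.370

X̄̄ = (446.9 + 464.0 + 453.8 + 468.3 + 457.1 + 463.3 + 451.4 + 473.5 + 447.1 + 448.3) / 10 = 4573.7000 / 10 = 457.3700
CL = X̄̄ = 457.3700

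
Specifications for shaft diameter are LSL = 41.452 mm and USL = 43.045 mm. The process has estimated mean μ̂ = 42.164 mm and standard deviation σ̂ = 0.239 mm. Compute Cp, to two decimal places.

Cp = (USL − LSL) / (6σ̂) = (43.045 − 41.452) / (6 × 0.239) = 1.5930 / 1.4340 = 1.1109

1.11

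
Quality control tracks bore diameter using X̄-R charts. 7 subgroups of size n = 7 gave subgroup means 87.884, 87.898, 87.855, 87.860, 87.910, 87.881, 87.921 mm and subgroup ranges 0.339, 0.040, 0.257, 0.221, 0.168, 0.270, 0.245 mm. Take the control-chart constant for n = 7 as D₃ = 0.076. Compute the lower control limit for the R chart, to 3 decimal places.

0.017

R̄ = (0.339 + 0.040 + 0.257 + 0.221 + 0.168 + 0.270 + 0.245) / 7 = 1.5400 / 7 = 0.2200
LCL_R = D₃·R̄ = 0.076 × 0.2200 = 0.0167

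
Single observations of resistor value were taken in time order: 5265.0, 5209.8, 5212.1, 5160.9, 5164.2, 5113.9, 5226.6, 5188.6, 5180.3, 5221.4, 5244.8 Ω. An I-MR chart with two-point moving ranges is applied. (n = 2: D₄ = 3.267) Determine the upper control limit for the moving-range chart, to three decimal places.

126.041

Moving ranges: 55.2, 2.3, 51.2, 3.3, 50.3, 112.7, 38.0, 8.3, 41.1, 23.4; M̄R̄ = 385.8000 / 10 = 38.5800
UCL_MR = D₄·M̄R̄ = 3.267 × 38.5800 = 126.0409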